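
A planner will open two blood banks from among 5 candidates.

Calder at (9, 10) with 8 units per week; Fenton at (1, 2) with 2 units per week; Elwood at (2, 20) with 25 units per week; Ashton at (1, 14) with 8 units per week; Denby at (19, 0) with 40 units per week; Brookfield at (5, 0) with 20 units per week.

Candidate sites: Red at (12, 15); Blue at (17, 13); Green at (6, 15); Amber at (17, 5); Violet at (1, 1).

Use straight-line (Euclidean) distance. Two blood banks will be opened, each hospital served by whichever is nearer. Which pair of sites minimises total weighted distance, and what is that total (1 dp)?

Evaluate every pair (each demand assigned to the nearer of the two):
  {Green, Amber}: total = 750.8
  {Red, Amber}: total = 922.5
  {Amber, Violet}: total = 955.0
  {Green, Violet}: total = 1053.1
  {Blue, Green}: total = 1102.2
  {Blue, Amber}: total = 1118.4
  {Red, Violet}: total = 1161.1
  {Blue, Violet}: total = 1196.8
  {Red, Green}: total = 1238.2
  {Red, Blue}: total = 1305.8
Best pair: {Green, Amber} with total 750.8.

{Green, Amber}, total 750.8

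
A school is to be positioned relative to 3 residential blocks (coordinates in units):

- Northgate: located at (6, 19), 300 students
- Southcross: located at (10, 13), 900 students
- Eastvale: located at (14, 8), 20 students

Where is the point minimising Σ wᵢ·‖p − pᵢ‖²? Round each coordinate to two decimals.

The minimiser of Σwᵢ‖p−pᵢ‖² is the weighted centroid p* = (Σwᵢpᵢ)/(Σwᵢ).
Σwᵢ = 1220.
Σwᵢxᵢ = 300·6 + 900·10 + 20·14 = 11080.
Σwᵢyᵢ = 300·19 + 900·13 + 20·8 = 17560.
x* = 11080/1220 = 9.08, y* = 17560/1220 = 14.39.

(9.08, 14.39)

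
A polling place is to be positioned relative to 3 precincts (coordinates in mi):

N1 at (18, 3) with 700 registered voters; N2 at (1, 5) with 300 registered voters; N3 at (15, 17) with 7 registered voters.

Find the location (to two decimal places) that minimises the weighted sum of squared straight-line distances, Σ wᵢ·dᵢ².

(12.91, 3.69)

The minimiser of Σwᵢ‖p−pᵢ‖² is the weighted centroid p* = (Σwᵢpᵢ)/(Σwᵢ).
Σwᵢ = 1007.
Σwᵢxᵢ = 700·18 + 300·1 + 7·15 = 13005.
Σwᵢyᵢ = 700·3 + 300·5 + 7·17 = 3719.
x* = 13005/1007 = 12.91, y* = 3719/1007 = 3.69.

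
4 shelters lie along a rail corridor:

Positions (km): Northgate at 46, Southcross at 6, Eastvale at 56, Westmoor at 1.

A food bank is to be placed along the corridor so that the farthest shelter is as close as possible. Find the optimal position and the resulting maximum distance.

location 28.5, max distance 27.5

The 1-center on a line is the midpoint of the two extreme points: leftmost at 1, rightmost at 56.
Optimal location = (1 + 56)/2 = 28.5; maximum distance = (56 − 1)/2 = 27.5.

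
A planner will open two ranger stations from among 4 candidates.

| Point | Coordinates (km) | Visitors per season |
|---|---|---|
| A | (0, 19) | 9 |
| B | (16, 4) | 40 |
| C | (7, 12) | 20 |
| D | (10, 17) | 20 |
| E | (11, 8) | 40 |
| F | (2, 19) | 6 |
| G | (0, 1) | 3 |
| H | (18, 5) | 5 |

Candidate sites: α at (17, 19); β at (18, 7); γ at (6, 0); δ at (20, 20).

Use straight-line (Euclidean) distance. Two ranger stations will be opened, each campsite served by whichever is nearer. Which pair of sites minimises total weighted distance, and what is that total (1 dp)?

Evaluate every pair (each demand assigned to the nearer of the two):
  {α, β}: total = 1124.2
  {β, δ}: total = 1232.8
  {β, γ}: total = 1248.1
  {α, γ}: total = 1520.9
  {γ, δ}: total = 1628.5
  {α, δ}: total = 1879.7
Best pair: {α, β} with total 1124.2.

{α, β}, total 1124.2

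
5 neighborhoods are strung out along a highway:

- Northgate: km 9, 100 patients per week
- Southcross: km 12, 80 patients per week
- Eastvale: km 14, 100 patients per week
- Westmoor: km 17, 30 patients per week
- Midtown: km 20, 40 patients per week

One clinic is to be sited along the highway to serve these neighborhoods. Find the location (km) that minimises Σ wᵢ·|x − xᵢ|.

For a sum of weighted absolute distances on a line, the optimum is the weighted median (not the mean). Total weight W = 350; half-weight = 175.
Sort by position and accumulate weight:
  km 9 (Northgate, w=100) → cum 100
  km 12 (Southcross, w=80) → cum 180  ≥ 175 → median here
  km 14 (Eastvale, w=100) → cum 280
  km 17 (Westmoor, w=30) → cum 310
  km 20 (Midtown, w=40) → cum 350
Optimal location: km 12.

x = 12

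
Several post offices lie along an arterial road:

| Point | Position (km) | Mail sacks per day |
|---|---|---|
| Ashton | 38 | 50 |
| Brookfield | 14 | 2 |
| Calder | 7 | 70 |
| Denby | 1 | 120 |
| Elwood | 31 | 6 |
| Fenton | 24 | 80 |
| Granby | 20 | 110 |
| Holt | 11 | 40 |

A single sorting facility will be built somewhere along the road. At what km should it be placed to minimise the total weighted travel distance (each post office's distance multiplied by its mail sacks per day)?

For a sum of weighted absolute distances on a line, the optimum is the weighted median (not the mean). Total weight W = 478; half-weight = 239.
Sort by position and accumulate weight:
  km 1 (Denby, w=120) → cum 120
  km 7 (Calder, w=70) → cum 190
  km 11 (Holt, w=40) → cum 230
  km 14 (Brookfield, w=2) → cum 232
  km 20 (Granby, w=110) → cum 342  ≥ 239 → median here
  km 24 (Fenton, w=80) → cum 422
  km 31 (Elwood, w=6) → cum 428
  km 38 (Ashton, w=50) → cum 478
Optimal location: km 20.

x = 20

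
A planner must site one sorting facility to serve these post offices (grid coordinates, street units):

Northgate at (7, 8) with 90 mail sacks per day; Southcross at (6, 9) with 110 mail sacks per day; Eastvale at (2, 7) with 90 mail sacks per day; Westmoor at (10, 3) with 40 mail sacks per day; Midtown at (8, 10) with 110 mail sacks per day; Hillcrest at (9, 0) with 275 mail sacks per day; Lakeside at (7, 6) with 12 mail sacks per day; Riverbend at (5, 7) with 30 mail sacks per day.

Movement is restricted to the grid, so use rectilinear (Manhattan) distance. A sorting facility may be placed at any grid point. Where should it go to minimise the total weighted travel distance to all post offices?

Manhattan distance separates: Σwᵢ(|x−xᵢ|+|y−yᵢ|) = Σwᵢ|x−xᵢ| + Σwᵢ|y−yᵢ|, so x and y are optimised independently as 1-D weighted medians.
Total weight W = 757; half = 378.5.
x-coordinate, sorted with cumulative weight:
  x=2 (Eastvale, w=90) cum 90
  x=5 (Riverbend, w=30) cum 120
  x=6 (Southcross, w=110) cum 230
  x=7 (Northgate, w=90) cum 320
  x=7 (Lakeside, w=12) cum 332
  x=8 (Midtown, w=110) cum 442  ← median
  x=9 (Hillcrest, w=275) cum 717
  x=10 (Westmoor, w=40) cum 757
⇒ x* = 8
y-coordinate, sorted with cumulative weight:
  y=0 (Hillcrest, w=275) cum 275
  y=3 (Westmoor, w=40) cum 315
  y=6 (Lakeside, w=12) cum 327
  y=7 (Eastvale, w=90) cum 417  ← median
  y=7 (Riverbend, w=30) cum 447
  y=8 (Northgate, w=90) cum 537
  y=9 (Southcross, w=110) cum 647
  y=10 (Midtown, w=110) cum 757
⇒ y* = 7

(8, 7)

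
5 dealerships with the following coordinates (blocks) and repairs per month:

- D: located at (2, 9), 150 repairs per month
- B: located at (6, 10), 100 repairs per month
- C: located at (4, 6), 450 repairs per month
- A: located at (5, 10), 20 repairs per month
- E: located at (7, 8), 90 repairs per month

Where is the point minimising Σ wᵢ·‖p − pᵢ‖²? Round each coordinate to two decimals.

(4.23, 7.37)

The minimiser of Σwᵢ‖p−pᵢ‖² is the weighted centroid p* = (Σwᵢpᵢ)/(Σwᵢ).
Σwᵢ = 810.
Σwᵢxᵢ = 150·2 + 100·6 + 450·4 + 20·5 + 90·7 = 3430.
Σwᵢyᵢ = 150·9 + 100·10 + 450·6 + 20·10 + 90·8 = 5970.
x* = 3430/810 = 4.23, y* = 5970/810 = 7.37.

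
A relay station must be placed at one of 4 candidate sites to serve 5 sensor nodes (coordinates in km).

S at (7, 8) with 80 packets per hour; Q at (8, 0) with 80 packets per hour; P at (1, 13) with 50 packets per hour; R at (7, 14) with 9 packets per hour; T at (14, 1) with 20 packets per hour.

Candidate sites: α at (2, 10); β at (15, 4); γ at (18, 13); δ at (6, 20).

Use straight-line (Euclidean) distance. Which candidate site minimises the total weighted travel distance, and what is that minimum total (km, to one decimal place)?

Total weighted distance at each candidate:
  α (2, 10): total = 1879.5
  β (15, 4): total = 2371.2
  γ (18, 13): total = 3481.1
  δ (6, 20): total = 3468.5
Minimum is at α with total 1879.5 km.

α, total 1879.5 km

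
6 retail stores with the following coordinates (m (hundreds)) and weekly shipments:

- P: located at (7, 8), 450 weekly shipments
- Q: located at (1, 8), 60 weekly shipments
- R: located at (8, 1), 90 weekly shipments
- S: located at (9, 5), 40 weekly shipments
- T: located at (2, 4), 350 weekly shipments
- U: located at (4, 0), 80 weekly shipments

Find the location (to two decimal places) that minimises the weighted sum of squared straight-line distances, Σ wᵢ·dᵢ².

(4.96, 5.39)

The minimiser of Σwᵢ‖p−pᵢ‖² is the weighted centroid p* = (Σwᵢpᵢ)/(Σwᵢ).
Σwᵢ = 1070.
Σwᵢxᵢ = 450·7 + 60·1 + 90·8 + 40·9 + 350·2 + 80·4 = 5310.
Σwᵢyᵢ = 450·8 + 60·8 + 90·1 + 40·5 + 350·4 + 80·0 = 5770.
x* = 5310/1070 = 4.96, y* = 5770/1070 = 5.39.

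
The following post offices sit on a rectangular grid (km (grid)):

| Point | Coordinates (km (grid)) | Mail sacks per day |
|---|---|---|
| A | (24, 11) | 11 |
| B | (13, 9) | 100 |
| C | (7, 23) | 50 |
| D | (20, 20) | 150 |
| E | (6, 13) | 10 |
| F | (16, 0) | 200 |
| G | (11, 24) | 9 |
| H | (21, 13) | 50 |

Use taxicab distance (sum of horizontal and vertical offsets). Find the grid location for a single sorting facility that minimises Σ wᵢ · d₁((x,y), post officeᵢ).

(16, 9)

Manhattan distance separates: Σwᵢ(|x−xᵢ|+|y−yᵢ|) = Σwᵢ|x−xᵢ| + Σwᵢ|y−yᵢ|, so x and y are optimised independently as 1-D weighted medians.
Total weight W = 580; half = 290.
x-coordinate, sorted with cumulative weight:
  x=6 (E, w=10) cum 10
  x=7 (C, w=50) cum 60
  x=11 (G, w=9) cum 69
  x=13 (B, w=100) cum 169
  x=16 (F, w=200) cum 369  ← median
  x=20 (D, w=150) cum 519
  x=21 (H, w=50) cum 569
  x=24 (A, w=11) cum 580
⇒ x* = 16
y-coordinate, sorted with cumulative weight:
  y=0 (F, w=200) cum 200
  y=9 (B, w=100) cum 300  ← median
  y=11 (A, w=11) cum 311
  y=13 (E, w=10) cum 321
  y=13 (H, w=50) cum 371
  y=20 (D, w=150) cum 521
  y=23 (C, w=50) cum 571
  y=24 (G, w=9) cum 580
⇒ y* = 9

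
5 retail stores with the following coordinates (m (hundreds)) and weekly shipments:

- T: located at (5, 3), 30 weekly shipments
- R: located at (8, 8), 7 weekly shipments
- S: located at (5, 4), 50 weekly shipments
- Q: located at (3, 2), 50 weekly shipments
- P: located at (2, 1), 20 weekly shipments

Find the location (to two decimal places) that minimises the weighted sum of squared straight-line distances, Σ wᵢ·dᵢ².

The minimiser of Σwᵢ‖p−pᵢ‖² is the weighted centroid p* = (Σwᵢpᵢ)/(Σwᵢ).
Σwᵢ = 157.
Σwᵢxᵢ = 30·5 + 7·8 + 50·5 + 50·3 + 20·2 = 646.
Σwᵢyᵢ = 30·3 + 7·8 + 50·4 + 50·2 + 20·1 = 466.
x* = 646/157 = 4.11, y* = 466/157 = 2.97.

(4.11, 2.97)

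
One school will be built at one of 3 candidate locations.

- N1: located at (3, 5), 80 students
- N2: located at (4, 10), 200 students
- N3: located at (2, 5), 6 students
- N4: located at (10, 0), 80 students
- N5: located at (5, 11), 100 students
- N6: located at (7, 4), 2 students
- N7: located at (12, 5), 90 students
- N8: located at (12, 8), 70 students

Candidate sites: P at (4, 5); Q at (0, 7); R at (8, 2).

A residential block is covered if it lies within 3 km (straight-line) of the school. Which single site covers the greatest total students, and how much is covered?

P, covering 86

Coverage radius r = 3 km; a point is covered iff (Δx)²+(Δy)² ≤ 3² = 9.
  P (4, 5): covers {N1, N3} → 86
  Q (0, 7): covers {N3} → 6
  R (8, 2): covers {N4, N6} → 82
Maximum coverage at P: 86 students.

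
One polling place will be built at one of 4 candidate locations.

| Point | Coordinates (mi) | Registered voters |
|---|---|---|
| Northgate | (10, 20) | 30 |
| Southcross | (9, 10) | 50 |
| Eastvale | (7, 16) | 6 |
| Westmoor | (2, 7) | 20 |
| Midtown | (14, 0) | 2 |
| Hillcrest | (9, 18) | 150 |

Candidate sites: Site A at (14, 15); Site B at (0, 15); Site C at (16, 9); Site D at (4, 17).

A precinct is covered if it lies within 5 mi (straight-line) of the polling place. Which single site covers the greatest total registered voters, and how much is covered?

Site D, covering 6

Coverage radius r = 5 mi; a point is covered iff (Δx)²+(Δy)² ≤ 5² = 25.
  Site A (14, 15): covers {none} → 0
  Site B (0, 15): covers {none} → 0
  Site C (16, 9): covers {none} → 0
  Site D (4, 17): covers {Eastvale} → 6
Maximum coverage at Site D: 6 registered voters.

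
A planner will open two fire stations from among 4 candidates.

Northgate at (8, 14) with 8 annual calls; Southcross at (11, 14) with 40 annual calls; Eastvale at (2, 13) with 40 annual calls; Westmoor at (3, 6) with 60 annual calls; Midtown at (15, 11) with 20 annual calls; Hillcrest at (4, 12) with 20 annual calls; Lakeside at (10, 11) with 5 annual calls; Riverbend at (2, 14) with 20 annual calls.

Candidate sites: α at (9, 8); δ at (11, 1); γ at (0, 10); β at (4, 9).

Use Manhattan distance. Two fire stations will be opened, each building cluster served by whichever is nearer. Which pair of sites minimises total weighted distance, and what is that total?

{α, β}, total 1256

Evaluate every pair (each demand assigned to the nearer of the two):
  {α, β}: total = 1256
  {α, γ}: total = 1436
  {γ, β}: total = 1472
  {δ, β}: total = 1532
  {δ, γ}: total = 1811
  {α, δ}: total = 1976
Best pair: {α, β} with total 1256.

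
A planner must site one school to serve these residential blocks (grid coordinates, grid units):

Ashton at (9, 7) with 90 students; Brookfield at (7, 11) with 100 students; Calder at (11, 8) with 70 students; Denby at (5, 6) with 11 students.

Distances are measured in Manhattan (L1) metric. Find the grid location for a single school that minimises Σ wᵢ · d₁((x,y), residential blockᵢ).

Manhattan distance separates: Σwᵢ(|x−xᵢ|+|y−yᵢ|) = Σwᵢ|x−xᵢ| + Σwᵢ|y−yᵢ|, so x and y are optimised independently as 1-D weighted medians.
Total weight W = 271; half = 135.5.
x-coordinate, sorted with cumulative weight:
  x=5 (Denby, w=11) cum 11
  x=7 (Brookfield, w=100) cum 111
  x=9 (Ashton, w=90) cum 201  ← median
  x=11 (Calder, w=70) cum 271
⇒ x* = 9
y-coordinate, sorted with cumulative weight:
  y=6 (Denby, w=11) cum 11
  y=7 (Ashton, w=90) cum 101
  y=8 (Calder, w=70) cum 171  ← median
  y=11 (Brookfield, w=100) cum 271
⇒ y* = 8

(9, 8)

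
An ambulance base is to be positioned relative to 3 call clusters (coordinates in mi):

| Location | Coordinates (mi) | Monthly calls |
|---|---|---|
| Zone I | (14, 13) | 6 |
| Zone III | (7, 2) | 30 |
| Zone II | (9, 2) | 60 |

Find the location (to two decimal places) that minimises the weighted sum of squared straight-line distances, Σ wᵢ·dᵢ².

(8.69, 2.69)

The minimiser of Σwᵢ‖p−pᵢ‖² is the weighted centroid p* = (Σwᵢpᵢ)/(Σwᵢ).
Σwᵢ = 96.
Σwᵢxᵢ = 6·14 + 30·7 + 60·9 = 834.
Σwᵢyᵢ = 6·13 + 30·2 + 60·2 = 258.
x* = 834/96 = 8.69, y* = 258/96 = 2.69.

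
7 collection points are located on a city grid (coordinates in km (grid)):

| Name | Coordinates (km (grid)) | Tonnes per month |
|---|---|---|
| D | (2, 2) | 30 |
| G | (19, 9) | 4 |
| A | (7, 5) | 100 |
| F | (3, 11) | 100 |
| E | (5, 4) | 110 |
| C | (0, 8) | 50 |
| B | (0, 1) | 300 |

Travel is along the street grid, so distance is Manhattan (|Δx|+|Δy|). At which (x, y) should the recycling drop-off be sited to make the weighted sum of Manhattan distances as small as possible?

Manhattan distance separates: Σwᵢ(|x−xᵢ|+|y−yᵢ|) = Σwᵢ|x−xᵢ| + Σwᵢ|y−yᵢ|, so x and y are optimised independently as 1-D weighted medians.
Total weight W = 694; half = 347.
x-coordinate, sorted with cumulative weight:
  x=0 (C, w=50) cum 50
  x=0 (B, w=300) cum 350  ← median
  x=2 (D, w=30) cum 380
  x=3 (F, w=100) cum 480
  x=5 (E, w=110) cum 590
  x=7 (A, w=100) cum 690
  x=19 (G, w=4) cum 694
⇒ x* = 0
y-coordinate, sorted with cumulative weight:
  y=1 (B, w=300) cum 300
  y=2 (D, w=30) cum 330
  y=4 (E, w=110) cum 440  ← median
  y=5 (A, w=100) cum 540
  y=8 (C, w=50) cum 590
  y=9 (G, w=4) cum 594
  y=11 (F, w=100) cum 694
⇒ y* = 4

(0, 4)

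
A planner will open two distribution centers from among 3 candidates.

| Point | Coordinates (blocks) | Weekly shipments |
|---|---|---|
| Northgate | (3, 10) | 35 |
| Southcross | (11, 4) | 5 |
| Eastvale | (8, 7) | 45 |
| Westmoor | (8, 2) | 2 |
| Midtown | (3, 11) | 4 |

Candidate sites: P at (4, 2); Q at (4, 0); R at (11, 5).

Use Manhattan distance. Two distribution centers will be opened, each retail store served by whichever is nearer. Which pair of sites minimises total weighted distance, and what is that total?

{P, R}, total 593

Evaluate every pair (each demand assigned to the nearer of the two):
  {P, R}: total = 593
  {Q, R}: total = 675
  {P, Q}: total = 813
Best pair: {P, R} with total 593.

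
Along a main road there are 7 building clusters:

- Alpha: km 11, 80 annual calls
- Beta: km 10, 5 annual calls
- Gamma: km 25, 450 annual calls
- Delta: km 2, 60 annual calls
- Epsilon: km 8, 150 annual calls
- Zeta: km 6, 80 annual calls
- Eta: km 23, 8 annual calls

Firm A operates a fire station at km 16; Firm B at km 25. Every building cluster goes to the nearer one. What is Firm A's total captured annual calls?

375

The indifferent point is the midpoint (16+25)/2 = 20.5; building clusters left of it (closer to Firm A at 16) go to Firm A, those right go to Firm B.
  Delta at 2 (w=60) → Firm A
  Zeta at 6 (w=80) → Firm A
  Epsilon at 8 (w=150) → Firm A
  Beta at 10 (w=5) → Firm A
  Alpha at 11 (w=80) → Firm A
  Eta at 23 (w=8) → Firm B
  Gamma at 25 (w=450) → Firm B
Firm A captures 375; Firm B captures 458.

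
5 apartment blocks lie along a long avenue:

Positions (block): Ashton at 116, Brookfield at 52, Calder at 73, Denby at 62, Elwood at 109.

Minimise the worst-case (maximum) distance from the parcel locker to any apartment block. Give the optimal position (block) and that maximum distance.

The 1-center on a line is the midpoint of the two extreme points: leftmost at 52, rightmost at 116.
Optimal location = (52 + 116)/2 = 84; maximum distance = (116 − 52)/2 = 32.

location 84, max distance 32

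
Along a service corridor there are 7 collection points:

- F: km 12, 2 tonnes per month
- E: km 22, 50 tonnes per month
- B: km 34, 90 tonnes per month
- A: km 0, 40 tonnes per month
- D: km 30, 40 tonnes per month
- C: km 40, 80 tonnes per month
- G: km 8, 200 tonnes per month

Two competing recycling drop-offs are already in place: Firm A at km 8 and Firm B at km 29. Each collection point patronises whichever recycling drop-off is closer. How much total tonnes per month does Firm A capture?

The indifferent point is the midpoint (8+29)/2 = 18.5; collection points left of it (closer to Firm A at 8) go to Firm A, those right go to Firm B.
  A at 0 (w=40) → Firm A
  G at 8 (w=200) → Firm A
  F at 12 (w=2) → Firm A
  E at 22 (w=50) → Firm B
  D at 30 (w=40) → Firm B
  B at 34 (w=90) → Firm B
  C at 40 (w=80) → Firm B
Firm A captures 242; Firm B captures 260.

242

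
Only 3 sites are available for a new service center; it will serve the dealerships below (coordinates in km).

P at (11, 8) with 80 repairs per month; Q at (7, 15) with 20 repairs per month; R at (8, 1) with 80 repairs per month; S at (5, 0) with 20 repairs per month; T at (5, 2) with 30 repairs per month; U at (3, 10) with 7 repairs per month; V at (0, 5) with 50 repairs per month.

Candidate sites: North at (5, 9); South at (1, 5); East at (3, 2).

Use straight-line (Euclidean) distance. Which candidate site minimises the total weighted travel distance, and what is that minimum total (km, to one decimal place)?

Total weighted distance at each candidate:
  North (5, 9): total = 2022.4
  South (1, 5): total = 2079.2
  East (3, 2): total = 1864.7
Minimum is at East with total 1864.7 km.

East, total 1864.7 km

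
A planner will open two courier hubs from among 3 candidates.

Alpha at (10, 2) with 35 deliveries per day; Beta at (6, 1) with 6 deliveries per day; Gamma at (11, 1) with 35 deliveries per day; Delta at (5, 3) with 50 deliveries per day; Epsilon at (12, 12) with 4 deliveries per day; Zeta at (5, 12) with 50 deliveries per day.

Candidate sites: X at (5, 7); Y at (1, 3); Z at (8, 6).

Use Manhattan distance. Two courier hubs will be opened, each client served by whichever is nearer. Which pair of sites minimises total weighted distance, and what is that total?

{X, Z}, total 1022

Evaluate every pair (each demand assigned to the nearer of the two):
  {X, Z}: total = 1022
  {Y, Z}: total = 1222
  {X, Y}: total = 1310
Best pair: {X, Z} with total 1022.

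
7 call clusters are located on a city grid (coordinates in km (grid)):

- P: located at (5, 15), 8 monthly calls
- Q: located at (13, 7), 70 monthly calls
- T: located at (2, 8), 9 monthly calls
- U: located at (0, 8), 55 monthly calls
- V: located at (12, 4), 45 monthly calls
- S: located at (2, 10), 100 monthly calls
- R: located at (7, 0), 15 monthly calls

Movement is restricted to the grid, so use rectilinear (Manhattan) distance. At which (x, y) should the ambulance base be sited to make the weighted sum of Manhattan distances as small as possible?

(2, 8)

Manhattan distance separates: Σwᵢ(|x−xᵢ|+|y−yᵢ|) = Σwᵢ|x−xᵢ| + Σwᵢ|y−yᵢ|, so x and y are optimised independently as 1-D weighted medians.
Total weight W = 302; half = 151.
x-coordinate, sorted with cumulative weight:
  x=0 (U, w=55) cum 55
  x=2 (T, w=9) cum 64
  x=2 (S, w=100) cum 164  ← median
  x=5 (P, w=8) cum 172
  x=7 (R, w=15) cum 187
  x=12 (V, w=45) cum 232
  x=13 (Q, w=70) cum 302
⇒ x* = 2
y-coordinate, sorted with cumulative weight:
  y=0 (R, w=15) cum 15
  y=4 (V, w=45) cum 60
  y=7 (Q, w=70) cum 130
  y=8 (T, w=9) cum 139
  y=8 (U, w=55) cum 194  ← median
  y=10 (S, w=100) cum 294
  y=15 (P, w=8) cum 302
⇒ y* = 8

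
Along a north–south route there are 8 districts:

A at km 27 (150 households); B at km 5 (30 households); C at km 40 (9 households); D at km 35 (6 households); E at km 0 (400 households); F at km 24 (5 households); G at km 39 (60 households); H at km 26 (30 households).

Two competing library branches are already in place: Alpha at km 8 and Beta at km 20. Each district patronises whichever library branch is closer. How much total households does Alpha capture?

The indifferent point is the midpoint (8+20)/2 = 14; districts left of it (closer to Alpha at 8) go to Alpha, those right go to Beta.
  E at 0 (w=400) → Alpha
  B at 5 (w=30) → Alpha
  F at 24 (w=5) → Beta
  H at 26 (w=30) → Beta
  A at 27 (w=150) → Beta
  D at 35 (w=6) → Beta
  G at 39 (w=60) → Beta
  C at 40 (w=9) → Beta
Alpha captures 430; Beta captures 260.

430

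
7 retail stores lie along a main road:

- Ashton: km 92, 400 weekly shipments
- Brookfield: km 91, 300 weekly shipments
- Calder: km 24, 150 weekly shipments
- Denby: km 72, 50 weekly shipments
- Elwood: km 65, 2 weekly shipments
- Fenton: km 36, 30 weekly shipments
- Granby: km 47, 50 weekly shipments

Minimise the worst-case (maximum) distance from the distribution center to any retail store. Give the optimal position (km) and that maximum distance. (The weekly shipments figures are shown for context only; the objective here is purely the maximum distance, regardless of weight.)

The 1-center on a line is the midpoint of the two extreme points: leftmost at 24, rightmost at 92.
Optimal location = (24 + 92)/2 = 58; maximum distance = (92 − 24)/2 = 34.

location 58, max distance 34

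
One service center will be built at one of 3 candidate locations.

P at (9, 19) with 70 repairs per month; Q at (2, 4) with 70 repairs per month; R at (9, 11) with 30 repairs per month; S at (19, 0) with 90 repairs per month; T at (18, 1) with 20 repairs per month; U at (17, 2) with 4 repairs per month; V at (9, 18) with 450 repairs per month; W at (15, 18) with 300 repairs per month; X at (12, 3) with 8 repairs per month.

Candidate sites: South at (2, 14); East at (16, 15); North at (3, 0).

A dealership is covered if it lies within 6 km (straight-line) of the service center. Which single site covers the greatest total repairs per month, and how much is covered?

East, covering 300

Coverage radius r = 6 km; a point is covered iff (Δx)²+(Δy)² ≤ 6² = 36.
  South (2, 14): covers {none} → 0
  East (16, 15): covers {W} → 300
  North (3, 0): covers {Q} → 70
Maximum coverage at East: 300 repairs per month.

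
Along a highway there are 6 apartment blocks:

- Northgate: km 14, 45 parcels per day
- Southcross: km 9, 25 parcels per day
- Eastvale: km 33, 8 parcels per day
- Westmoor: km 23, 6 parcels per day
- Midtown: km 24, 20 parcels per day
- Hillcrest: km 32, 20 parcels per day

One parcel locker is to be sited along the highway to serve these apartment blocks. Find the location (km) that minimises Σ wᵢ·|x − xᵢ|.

x = 14

For a sum of weighted absolute distances on a line, the optimum is the weighted median (not the mean). Total weight W = 124; half-weight = 62.
Sort by position and accumulate weight:
  km 9 (Southcross, w=25) → cum 25
  km 14 (Northgate, w=45) → cum 70  ≥ 62 → median here
  km 23 (Westmoor, w=6) → cum 76
  km 24 (Midtown, w=20) → cum 96
  km 32 (Hillcrest, w=20) → cum 116
  km 33 (Eastvale, w=8) → cum 124
Optimal location: km 14.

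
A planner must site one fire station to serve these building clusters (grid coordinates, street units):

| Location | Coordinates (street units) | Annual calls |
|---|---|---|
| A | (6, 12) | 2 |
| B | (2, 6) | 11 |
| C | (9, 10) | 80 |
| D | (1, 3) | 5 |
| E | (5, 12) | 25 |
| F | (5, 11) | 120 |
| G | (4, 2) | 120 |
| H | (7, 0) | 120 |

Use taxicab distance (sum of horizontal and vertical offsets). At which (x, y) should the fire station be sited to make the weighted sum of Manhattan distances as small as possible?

(5, 3)

Manhattan distance separates: Σwᵢ(|x−xᵢ|+|y−yᵢ|) = Σwᵢ|x−xᵢ| + Σwᵢ|y−yᵢ|, so x and y are optimised independently as 1-D weighted medians.
Total weight W = 483; half = 241.5.
x-coordinate, sorted with cumulative weight:
  x=1 (D, w=5) cum 5
  x=2 (B, w=11) cum 16
  x=4 (G, w=120) cum 136
  x=5 (E, w=25) cum 161
  x=5 (F, w=120) cum 281  ← median
  x=6 (A, w=2) cum 283
  x=7 (H, w=120) cum 403
  x=9 (C, w=80) cum 483
⇒ x* = 5
y-coordinate, sorted with cumulative weight:
  y=0 (H, w=120) cum 120
  y=2 (G, w=120) cum 240
  y=3 (D, w=5) cum 245  ← median
  y=6 (B, w=11) cum 256
  y=10 (C, w=80) cum 336
  y=11 (F, w=120) cum 456
  y=12 (A, w=2) cum 458
  y=12 (E, w=25) cum 483
⇒ y* = 3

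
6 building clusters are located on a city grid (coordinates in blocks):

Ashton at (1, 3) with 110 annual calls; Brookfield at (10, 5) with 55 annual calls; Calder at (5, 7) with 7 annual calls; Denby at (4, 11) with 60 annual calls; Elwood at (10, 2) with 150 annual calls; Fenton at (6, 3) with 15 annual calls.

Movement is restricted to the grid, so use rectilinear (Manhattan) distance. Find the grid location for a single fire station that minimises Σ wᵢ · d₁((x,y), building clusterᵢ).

(10, 3)

Manhattan distance separates: Σwᵢ(|x−xᵢ|+|y−yᵢ|) = Σwᵢ|x−xᵢ| + Σwᵢ|y−yᵢ|, so x and y are optimised independently as 1-D weighted medians.
Total weight W = 397; half = 198.5.
x-coordinate, sorted with cumulative weight:
  x=1 (Ashton, w=110) cum 110
  x=4 (Denby, w=60) cum 170
  x=5 (Calder, w=7) cum 177
  x=6 (Fenton, w=15) cum 192
  x=10 (Brookfield, w=55) cum 247  ← median
  x=10 (Elwood, w=150) cum 397
⇒ x* = 10
y-coordinate, sorted with cumulative weight:
  y=2 (Elwood, w=150) cum 150
  y=3 (Ashton, w=110) cum 260  ← median
  y=3 (Fenton, w=15) cum 275
  y=5 (Brookfield, w=55) cum 330
  y=7 (Calder, w=7) cum 337
  y=11 (Denby, w=60) cum 397
⇒ y* = 3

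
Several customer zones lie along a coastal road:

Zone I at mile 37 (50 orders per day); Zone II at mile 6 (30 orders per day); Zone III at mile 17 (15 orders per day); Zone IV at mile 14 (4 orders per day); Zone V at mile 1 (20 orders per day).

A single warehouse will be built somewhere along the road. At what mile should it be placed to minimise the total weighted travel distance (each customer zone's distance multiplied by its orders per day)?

x = 17

For a sum of weighted absolute distances on a line, the optimum is the weighted median (not the mean). Total weight W = 119; half-weight = 59.5.
Sort by position and accumulate weight:
  mile 1 (Zone V, w=20) → cum 20
  mile 6 (Zone II, w=30) → cum 50
  mile 14 (Zone IV, w=4) → cum 54
  mile 17 (Zone III, w=15) → cum 69  ≥ 59.5 → median here
  mile 37 (Zone I, w=50) → cum 119
Optimal location: mile 17.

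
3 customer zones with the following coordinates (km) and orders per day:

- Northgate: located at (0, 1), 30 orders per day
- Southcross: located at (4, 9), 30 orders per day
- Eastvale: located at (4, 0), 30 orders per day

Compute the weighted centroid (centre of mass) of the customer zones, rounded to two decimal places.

(2.67, 3.33)

The minimiser of Σwᵢ‖p−pᵢ‖² is the weighted centroid p* = (Σwᵢpᵢ)/(Σwᵢ).
Σwᵢ = 90.
Σwᵢxᵢ = 30·0 + 30·4 + 30·4 = 240.
Σwᵢyᵢ = 30·1 + 30·9 + 30·0 = 300.
x* = 240/90 = 2.67, y* = 300/90 = 3.33.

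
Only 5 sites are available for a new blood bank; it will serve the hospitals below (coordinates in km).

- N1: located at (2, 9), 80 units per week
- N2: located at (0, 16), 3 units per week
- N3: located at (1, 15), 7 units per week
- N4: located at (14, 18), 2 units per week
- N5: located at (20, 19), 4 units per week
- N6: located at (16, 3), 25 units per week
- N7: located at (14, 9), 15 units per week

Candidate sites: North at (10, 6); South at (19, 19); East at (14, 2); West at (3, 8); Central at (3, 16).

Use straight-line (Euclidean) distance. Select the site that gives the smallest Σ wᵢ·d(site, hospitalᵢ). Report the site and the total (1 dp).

Total weighted distance at each candidate:
  North (10, 6): total = 1148.7
  South (19, 19): total = 2353.5
  East (14, 2): total = 1564.5
  West (3, 8): total = 814.3
  Central (3, 16): total = 1336.9
Minimum is at West with total 814.3 km.

West, total 814.3 km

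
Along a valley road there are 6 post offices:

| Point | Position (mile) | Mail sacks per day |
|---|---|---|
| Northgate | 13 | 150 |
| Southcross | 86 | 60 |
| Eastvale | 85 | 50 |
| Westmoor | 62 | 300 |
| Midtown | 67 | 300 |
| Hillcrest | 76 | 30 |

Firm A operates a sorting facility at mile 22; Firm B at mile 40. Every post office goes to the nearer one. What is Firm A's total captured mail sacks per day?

150

The indifferent point is the midpoint (22+40)/2 = 31; post offices left of it (closer to Firm A at 22) go to Firm A, those right go to Firm B.
  Northgate at 13 (w=150) → Firm A
  Westmoor at 62 (w=300) → Firm B
  Midtown at 67 (w=300) → Firm B
  Hillcrest at 76 (w=30) → Firm B
  Eastvale at 85 (w=50) → Firm B
  Southcross at 86 (w=60) → Firm B
Firm A captures 150; Firm B captures 740.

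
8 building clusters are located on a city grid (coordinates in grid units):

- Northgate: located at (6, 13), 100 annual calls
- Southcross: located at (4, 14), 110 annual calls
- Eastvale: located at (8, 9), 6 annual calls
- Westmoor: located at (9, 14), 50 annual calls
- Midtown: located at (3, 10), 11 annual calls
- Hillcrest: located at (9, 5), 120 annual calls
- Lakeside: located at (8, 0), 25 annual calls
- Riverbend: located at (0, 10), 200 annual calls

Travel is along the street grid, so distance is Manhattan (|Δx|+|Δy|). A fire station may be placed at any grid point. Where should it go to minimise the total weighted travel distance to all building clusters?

(4, 10)

Manhattan distance separates: Σwᵢ(|x−xᵢ|+|y−yᵢ|) = Σwᵢ|x−xᵢ| + Σwᵢ|y−yᵢ|, so x and y are optimised independently as 1-D weighted medians.
Total weight W = 622; half = 311.
x-coordinate, sorted with cumulative weight:
  x=0 (Riverbend, w=200) cum 200
  x=3 (Midtown, w=11) cum 211
  x=4 (Southcross, w=110) cum 321  ← median
  x=6 (Northgate, w=100) cum 421
  x=8 (Eastvale, w=6) cum 427
  x=8 (Lakeside, w=25) cum 452
  x=9 (Westmoor, w=50) cum 502
  x=9 (Hillcrest, w=120) cum 622
⇒ x* = 4
y-coordinate, sorted with cumulative weight:
  y=0 (Lakeside, w=25) cum 25
  y=5 (Hillcrest, w=120) cum 145
  y=9 (Eastvale, w=6) cum 151
  y=10 (Midtown, w=11) cum 162
  y=10 (Riverbend, w=200) cum 362  ← median
  y=13 (Northgate, w=100) cum 462
  y=14 (Southcross, w=110) cum 572
  y=14 (Westmoor, w=50) cum 622
⇒ y* = 10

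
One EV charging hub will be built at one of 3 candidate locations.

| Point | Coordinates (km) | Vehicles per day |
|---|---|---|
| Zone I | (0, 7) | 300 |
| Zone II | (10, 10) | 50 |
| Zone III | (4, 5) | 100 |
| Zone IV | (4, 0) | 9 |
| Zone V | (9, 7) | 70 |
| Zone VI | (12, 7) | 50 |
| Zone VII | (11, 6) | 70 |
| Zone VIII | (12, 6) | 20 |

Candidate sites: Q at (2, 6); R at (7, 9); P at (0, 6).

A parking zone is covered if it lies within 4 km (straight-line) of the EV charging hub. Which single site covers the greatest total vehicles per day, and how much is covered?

Coverage radius r = 4 km; a point is covered iff (Δx)²+(Δy)² ≤ 4² = 16.
  Q (2, 6): covers {Zone I, Zone III} → 400
  R (7, 9): covers {Zone II, Zone V} → 120
  P (0, 6): covers {Zone I} → 300
Maximum coverage at Q: 400 vehicles per day.

Q, covering 400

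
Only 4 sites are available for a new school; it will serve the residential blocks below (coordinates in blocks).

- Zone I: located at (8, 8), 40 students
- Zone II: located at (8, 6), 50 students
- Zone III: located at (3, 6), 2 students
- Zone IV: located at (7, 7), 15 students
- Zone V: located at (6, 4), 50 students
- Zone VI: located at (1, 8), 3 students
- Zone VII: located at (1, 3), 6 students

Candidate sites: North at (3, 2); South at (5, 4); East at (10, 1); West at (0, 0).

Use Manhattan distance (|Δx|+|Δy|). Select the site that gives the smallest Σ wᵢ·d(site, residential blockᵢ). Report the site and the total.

Total weighted distance at each candidate:
  North (3, 2): total = 1325
  South (5, 4): total = 717
  East (10, 1): total = 1333
  West (0, 0): total = 2119
Minimum is at South with total 717 blocks.

South, total 717 blocks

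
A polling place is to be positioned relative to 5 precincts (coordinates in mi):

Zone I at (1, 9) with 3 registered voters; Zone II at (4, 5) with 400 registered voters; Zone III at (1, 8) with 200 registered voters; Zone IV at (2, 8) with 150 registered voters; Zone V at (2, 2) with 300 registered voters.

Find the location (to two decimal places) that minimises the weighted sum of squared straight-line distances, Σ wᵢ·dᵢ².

(2.57, 5.15)

The minimiser of Σwᵢ‖p−pᵢ‖² is the weighted centroid p* = (Σwᵢpᵢ)/(Σwᵢ).
Σwᵢ = 1053.
Σwᵢxᵢ = 3·1 + 400·4 + 200·1 + 150·2 + 300·2 = 2703.
Σwᵢyᵢ = 3·9 + 400·5 + 200·8 + 150·8 + 300·2 = 5427.
x* = 2703/1053 = 2.57, y* = 5427/1053 = 5.15.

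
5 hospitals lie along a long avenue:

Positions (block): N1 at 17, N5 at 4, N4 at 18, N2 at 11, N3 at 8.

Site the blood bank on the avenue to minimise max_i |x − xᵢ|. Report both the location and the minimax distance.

The 1-center on a line is the midpoint of the two extreme points: leftmost at 4, rightmost at 18.
Optimal location = (4 + 18)/2 = 11; maximum distance = (18 − 4)/2 = 7.

location 11, max distance 7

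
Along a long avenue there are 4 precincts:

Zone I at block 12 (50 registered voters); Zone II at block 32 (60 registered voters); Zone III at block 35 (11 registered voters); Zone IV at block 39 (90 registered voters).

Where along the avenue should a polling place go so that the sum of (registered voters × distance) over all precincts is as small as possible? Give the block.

For a sum of weighted absolute distances on a line, the optimum is the weighted median (not the mean). Total weight W = 211; half-weight = 105.5.
Sort by position and accumulate weight:
  block 12 (Zone I, w=50) → cum 50
  block 32 (Zone II, w=60) → cum 110  ≥ 105.5 → median here
  block 35 (Zone III, w=11) → cum 121
  block 39 (Zone IV, w=90) → cum 211
Optimal location: block 32.

x = 32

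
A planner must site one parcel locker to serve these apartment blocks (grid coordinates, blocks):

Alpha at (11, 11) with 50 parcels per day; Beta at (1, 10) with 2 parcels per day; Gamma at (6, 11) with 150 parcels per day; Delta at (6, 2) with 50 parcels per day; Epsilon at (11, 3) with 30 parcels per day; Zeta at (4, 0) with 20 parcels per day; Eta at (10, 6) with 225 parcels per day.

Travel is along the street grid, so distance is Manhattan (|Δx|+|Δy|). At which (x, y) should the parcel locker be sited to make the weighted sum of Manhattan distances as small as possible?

(10, 6)

Manhattan distance separates: Σwᵢ(|x−xᵢ|+|y−yᵢ|) = Σwᵢ|x−xᵢ| + Σwᵢ|y−yᵢ|, so x and y are optimised independently as 1-D weighted medians.
Total weight W = 527; half = 263.5.
x-coordinate, sorted with cumulative weight:
  x=1 (Beta, w=2) cum 2
  x=4 (Zeta, w=20) cum 22
  x=6 (Gamma, w=150) cum 172
  x=6 (Delta, w=50) cum 222
  x=10 (Eta, w=225) cum 447  ← median
  x=11 (Alpha, w=50) cum 497
  x=11 (Epsilon, w=30) cum 527
⇒ x* = 10
y-coordinate, sorted with cumulative weight:
  y=0 (Zeta, w=20) cum 20
  y=2 (Delta, w=50) cum 70
  y=3 (Epsilon, w=30) cum 100
  y=6 (Eta, w=225) cum 325  ← median
  y=10 (Beta, w=2) cum 327
  y=11 (Alpha, w=50) cum 377
  y=11 (Gamma, w=150) cum 527
⇒ y* = 6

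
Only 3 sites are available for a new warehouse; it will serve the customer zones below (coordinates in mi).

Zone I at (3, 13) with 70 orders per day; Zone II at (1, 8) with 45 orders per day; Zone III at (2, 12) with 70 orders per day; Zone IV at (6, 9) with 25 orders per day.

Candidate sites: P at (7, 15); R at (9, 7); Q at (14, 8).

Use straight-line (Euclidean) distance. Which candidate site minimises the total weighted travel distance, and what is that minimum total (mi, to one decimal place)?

P, total 1288.2 mi

Total weighted distance at each candidate:
  P (7, 15): total = 1288.2
  R (9, 7): total = 1649.1
  Q (14, 8): total = 2517.8
Minimum is at P with total 1288.2 mi.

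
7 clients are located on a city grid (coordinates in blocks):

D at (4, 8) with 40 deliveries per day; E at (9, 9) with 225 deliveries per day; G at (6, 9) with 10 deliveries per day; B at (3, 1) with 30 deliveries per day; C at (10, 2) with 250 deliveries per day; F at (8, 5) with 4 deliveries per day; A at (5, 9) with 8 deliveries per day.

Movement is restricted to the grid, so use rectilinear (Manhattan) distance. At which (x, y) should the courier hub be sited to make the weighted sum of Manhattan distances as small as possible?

(9, 5)

Manhattan distance separates: Σwᵢ(|x−xᵢ|+|y−yᵢ|) = Σwᵢ|x−xᵢ| + Σwᵢ|y−yᵢ|, so x and y are optimised independently as 1-D weighted medians.
Total weight W = 567; half = 283.5.
x-coordinate, sorted with cumulative weight:
  x=3 (B, w=30) cum 30
  x=4 (D, w=40) cum 70
  x=5 (A, w=8) cum 78
  x=6 (G, w=10) cum 88
  x=8 (F, w=4) cum 92
  x=9 (E, w=225) cum 317  ← median
  x=10 (C, w=250) cum 567
⇒ x* = 9
y-coordinate, sorted with cumulative weight:
  y=1 (B, w=30) cum 30
  y=2 (C, w=250) cum 280
  y=5 (F, w=4) cum 284  ← median
  y=8 (D, w=40) cum 324
  y=9 (E, w=225) cum 549
  y=9 (G, w=10) cum 559
  y=9 (A, w=8) cum 567
⇒ y* = 5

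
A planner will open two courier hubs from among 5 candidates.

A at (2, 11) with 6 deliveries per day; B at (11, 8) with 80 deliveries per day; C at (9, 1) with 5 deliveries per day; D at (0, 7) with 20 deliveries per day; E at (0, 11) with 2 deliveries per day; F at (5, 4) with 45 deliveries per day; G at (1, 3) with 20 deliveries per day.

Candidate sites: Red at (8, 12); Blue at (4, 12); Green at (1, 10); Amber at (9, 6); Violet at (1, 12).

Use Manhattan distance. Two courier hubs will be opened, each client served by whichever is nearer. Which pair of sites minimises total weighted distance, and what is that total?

{Green, Amber}, total 851

Evaluate every pair (each demand assigned to the nearer of the two):
  {Green, Amber}: total = 851
  {Amber, Violet}: total = 931
  {Blue, Amber}: total = 1043
  {Red, Amber}: total = 1095
  {Red, Green}: total = 1306
  {Red, Violet}: total = 1431
  {Red, Blue}: total = 1473
  {Blue, Green}: total = 1601
  {Blue, Violet}: total = 1681
  {Green, Violet}: total = 1731
Best pair: {Green, Amber} with total 851.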